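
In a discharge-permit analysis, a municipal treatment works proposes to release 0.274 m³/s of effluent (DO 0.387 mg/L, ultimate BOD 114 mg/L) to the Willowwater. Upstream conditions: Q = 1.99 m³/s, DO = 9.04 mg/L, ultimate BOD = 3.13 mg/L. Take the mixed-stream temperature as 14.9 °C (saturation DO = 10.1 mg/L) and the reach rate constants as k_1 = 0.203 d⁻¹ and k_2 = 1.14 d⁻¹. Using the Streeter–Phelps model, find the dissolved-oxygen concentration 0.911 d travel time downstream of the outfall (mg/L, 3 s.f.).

DO ≈ 7.64 mg/L

Mixed DO = (1.99×9.04 + 0.274×0.387)/(1.99+0.274) = 18.10/2.264 = 7.993 mg/L.
Mixed L₀ = (1.99×3.13 + 0.274×114)/(2.264) = 37.46/2.264 = 16.55 mg/L.
Initial deficit D₀ = C_s − DO₀ = 10.1 − 7.993 = 2.107 mg/L.
D(0.911) = [0.203×16.55/(1.14−0.203)](e^(−0.203×0.911) − e^(−1.14×0.911)) + 2.107 e^(−1.14×0.911)
= 3.585 × (0.8312 − 0.3540) + 2.107 × 0.3540 = 2.457 mg/L.
DO = 10.1 − 2.457 = 7.643 mg/L.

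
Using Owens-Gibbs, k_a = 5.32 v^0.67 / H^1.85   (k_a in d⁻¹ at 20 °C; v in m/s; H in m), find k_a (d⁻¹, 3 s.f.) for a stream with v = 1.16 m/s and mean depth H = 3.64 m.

k_a ≈ 0.538 d⁻¹

k_a = 5.32 × 1.16^0.67 / 3.64^1.85 = 5.32 × 1.105 / 10.92 = 0.5383 d⁻¹.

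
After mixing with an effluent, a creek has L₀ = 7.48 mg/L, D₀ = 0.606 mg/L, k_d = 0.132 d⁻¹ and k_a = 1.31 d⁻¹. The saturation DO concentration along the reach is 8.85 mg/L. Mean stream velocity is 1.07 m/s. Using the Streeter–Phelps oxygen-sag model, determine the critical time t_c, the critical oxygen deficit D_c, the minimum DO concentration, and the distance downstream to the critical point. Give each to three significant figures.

At the critical point dD/dt = 0, so k_d L₀ e^(−k_d t) = k_a D. Substituting D(t) from the Streeter–Phelps equation and solving for t gives
t_c = ln[(k_a/k_d)(1 − D₀(k_a−k_d)/(k_d L₀))] / (k_a−k_d).
Here k_a−k_d = 1.178 d⁻¹ and 1 − D₀(k_a−k_d)/(k_d L₀) = 1 − 0.606×1.178/(0.132×7.48) = 0.2770, so
t_c = ln(9.924 × 0.2770) / 1.178 = 1.011 / 1.178 = 0.8584 d.
L(t_c) = L₀ e^(−k_d t_c) = 7.48 × 0.8929 = 6.679 mg/L, and at the critical point k_a D_c = k_d L, so D_c = (0.132/1.31) × 6.679 = 0.6730 mg/L.
Minimum DO = C_s − D_c = 8.85 − 0.6730 = 8.177 mg/L.
x_c = v t_c = 1.07 m/s × 0.8584 d × 86400 s/d = 79360 m ≈ 79.4 km.

t_c ≈ 0.858 d; D_c ≈ 0.673 mg/L; min DO ≈ 8.18 mg/L; x_c ≈ 79.4 km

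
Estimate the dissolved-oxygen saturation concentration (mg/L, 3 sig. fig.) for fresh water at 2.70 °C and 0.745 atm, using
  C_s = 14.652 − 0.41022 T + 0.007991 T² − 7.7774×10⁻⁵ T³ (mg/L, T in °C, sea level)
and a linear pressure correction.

At sea level: C_s = 14.652 − 0.41022×2.70 + 0.007991×2.70² − 7.7774×10⁻⁵×2.70³ = 13.60 mg/L.
Pressure correction: C_s' = 13.60 × 0.745 = 10.13 mg/L.

C_s ≈ 10.1 mg/L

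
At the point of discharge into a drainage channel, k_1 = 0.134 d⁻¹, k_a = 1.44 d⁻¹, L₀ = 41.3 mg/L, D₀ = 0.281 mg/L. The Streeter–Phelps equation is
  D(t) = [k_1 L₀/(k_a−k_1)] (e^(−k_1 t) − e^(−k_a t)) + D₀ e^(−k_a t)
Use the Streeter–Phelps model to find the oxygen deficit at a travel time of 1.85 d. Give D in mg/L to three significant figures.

D ≈ 3.03 mg/L

k_1 L₀/(k_a−k_1) = 0.134×41.3/(1.44−0.134) = 5.534/1.306 = 4.238 mg/L.
e^(−k_1 t) = e^(−0.134×1.850) = 0.7804; e^(−k_a t) = e^(−1.44×1.850) = 0.06967.
D = 4.238 × (0.7804 − 0.06967) + 0.281 × 0.06967 = 3.012 + 0.01958 = 3.031 mg/L.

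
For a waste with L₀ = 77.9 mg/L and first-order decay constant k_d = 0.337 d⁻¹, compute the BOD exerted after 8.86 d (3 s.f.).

y ≈ 74.0 mg/L

y_t = L₀(1 − e^(−k_d t)) = 77.9 × (1 − e^(−0.337×8.86))
= 77.9 × (1 − 0.05050) = 77.9 × 0.9495 = 73.97 mg/L.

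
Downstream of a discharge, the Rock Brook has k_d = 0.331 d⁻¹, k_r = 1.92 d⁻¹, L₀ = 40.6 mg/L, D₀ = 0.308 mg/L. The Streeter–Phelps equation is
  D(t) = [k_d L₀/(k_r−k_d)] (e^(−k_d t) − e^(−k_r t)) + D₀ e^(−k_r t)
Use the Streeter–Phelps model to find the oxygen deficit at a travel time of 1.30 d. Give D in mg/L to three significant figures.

k_d L₀/(k_r−k_d) = 0.331×40.6/(1.92−0.331) = 13.44/1.589 = 8.457 mg/L.
e^(−k_d t) = e^(−0.331×1.300) = 0.6503; e^(−k_r t) = e^(−1.92×1.300) = 0.08241.
D = 8.457 × (0.6503 − 0.08241) + 0.308 × 0.08241 = 4.803 + 0.02538 = 4.828 mg/L.

D ≈ 4.83 mg/L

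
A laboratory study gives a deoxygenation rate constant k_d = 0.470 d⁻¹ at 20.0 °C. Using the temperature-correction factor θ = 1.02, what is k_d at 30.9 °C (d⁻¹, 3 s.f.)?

k_d(T₂) = k_d(T₁) · θ^(T₂−T₁) = 0.470 × 1.02^(30.9−20.0)
= 0.470 × 1.02^10.9 = 0.470 × 1.241 = 0.5832 d⁻¹.

k_d ≈ 0.583 d⁻¹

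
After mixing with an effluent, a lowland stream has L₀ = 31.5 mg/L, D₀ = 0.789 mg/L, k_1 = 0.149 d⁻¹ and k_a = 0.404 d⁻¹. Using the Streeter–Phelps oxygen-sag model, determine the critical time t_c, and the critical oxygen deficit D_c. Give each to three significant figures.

t_c ≈ 3.74 d; D_c ≈ 6.65 mg/L

With k_a/k_1 = 2.711 and 1 − D₀(k_a−k_1)/(k_1 L₀) = 0.9571,
t_c = ln(2.711 × 0.9571) / (0.404 − 0.149) = ln(2.595) / 0.2550 = 0.9537/0.2550 = 3.740 d.
L(t_c) = L₀ e^(−k_1 t_c) = 31.5 × 0.5728 = 18.04 mg/L, and at the critical point k_a D_c = k_1 L, so D_c = (0.149/0.404) × 18.04 = 6.654 mg/L.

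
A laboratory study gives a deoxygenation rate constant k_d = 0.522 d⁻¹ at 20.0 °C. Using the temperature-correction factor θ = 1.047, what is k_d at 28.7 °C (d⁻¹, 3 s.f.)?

k_d ≈ 0.778 d⁻¹

k_d(T₂) = k_d(T₁) · θ^(T₂−T₁) = 0.522 × 1.047^(28.7−20.0)
= 0.522 × 1.047^8.70 = 0.522 × 1.491 = 0.7784 d⁻¹.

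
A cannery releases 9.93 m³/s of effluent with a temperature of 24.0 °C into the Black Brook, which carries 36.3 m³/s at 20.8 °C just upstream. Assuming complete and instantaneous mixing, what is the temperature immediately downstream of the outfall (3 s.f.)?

21.5 °C

Flow-weighted mixing: C = (Q_r C_r + Q_w C_w)/(Q_r + Q_w)
= (36.3×20.8 + 9.93×24.0)/(36.3 + 9.93) = 993.4/46.23 = 21.49 °C.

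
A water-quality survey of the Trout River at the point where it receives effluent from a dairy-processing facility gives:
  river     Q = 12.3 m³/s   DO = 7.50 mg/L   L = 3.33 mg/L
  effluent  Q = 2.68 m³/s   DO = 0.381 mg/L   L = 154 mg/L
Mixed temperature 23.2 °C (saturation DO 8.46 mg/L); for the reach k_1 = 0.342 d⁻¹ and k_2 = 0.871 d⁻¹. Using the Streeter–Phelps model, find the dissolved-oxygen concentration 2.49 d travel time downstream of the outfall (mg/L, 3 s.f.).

DO ≈ 2.09 mg/L

Mixed DO = (12.3×7.50 + 2.68×0.381)/(12.3+2.68) = 93.27/14.98 = 6.226 mg/L.
Mixed L₀ = (12.3×3.33 + 2.68×154)/(14.98) = 453.7/14.98 = 30.29 mg/L.
Initial deficit D₀ = C_s − DO₀ = 8.46 − 6.226 = 2.234 mg/L.
D(2.49) = [0.342×30.29/(0.871−0.342)](e^(−0.342×2.49) − e^(−0.871×2.49)) + 2.234 e^(−0.871×2.49)
= 19.58 × (0.4267 − 0.1143) + 2.234 × 0.1143 = 6.373 mg/L.
DO = 8.46 − 6.373 = 2.087 mg/L.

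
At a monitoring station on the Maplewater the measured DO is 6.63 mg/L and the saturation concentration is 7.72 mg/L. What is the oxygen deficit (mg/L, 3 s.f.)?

D = C_s − C = 7.72 − 6.63 = 1.09 mg/L.

D ≈ 1.09 mg/L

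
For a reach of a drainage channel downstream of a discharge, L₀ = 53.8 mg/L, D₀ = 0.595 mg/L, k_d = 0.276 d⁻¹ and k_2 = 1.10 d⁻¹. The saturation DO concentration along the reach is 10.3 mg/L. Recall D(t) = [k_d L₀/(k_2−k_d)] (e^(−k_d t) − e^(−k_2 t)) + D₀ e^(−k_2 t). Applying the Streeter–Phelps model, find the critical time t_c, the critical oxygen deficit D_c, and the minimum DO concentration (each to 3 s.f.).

t_c ≈ 1.64 d; D_c ≈ 8.59 mg/L; min DO ≈ 1.71 mg/L

t_c = [1/(k_2−k_d)] ln[(k_2/k_d)(1 − D₀(k_2−k_d)/(k_d L₀))]
= [1/(1.10−0.276)] ln[(1.10/0.276)(1 − 0.595×0.8240/(0.276×53.8))]
= (1/0.8240) ln[3.986 × 0.9670] = 1.214 × ln(3.854) = 1.214 × 1.349 = 1.637 d.
D_c = (k_d/k_2) L₀ e^(−k_d t_c) = (0.276/1.10) × 53.8 × e^(−0.276×1.637) = 0.2509 × 53.8 × 0.6364 = 8.591 mg/L.
Minimum DO = C_s − D_c = 10.3 − 8.591 = 1.709 mg/L.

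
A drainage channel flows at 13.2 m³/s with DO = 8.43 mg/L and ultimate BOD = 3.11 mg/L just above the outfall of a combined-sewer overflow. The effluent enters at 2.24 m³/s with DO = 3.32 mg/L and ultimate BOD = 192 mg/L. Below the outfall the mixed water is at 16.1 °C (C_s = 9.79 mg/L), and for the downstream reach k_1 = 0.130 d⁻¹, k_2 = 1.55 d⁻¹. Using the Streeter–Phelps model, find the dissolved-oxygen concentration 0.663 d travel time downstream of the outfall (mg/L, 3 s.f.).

Mixed DO = (13.2×8.43 + 2.24×3.32)/(13.2+2.24) = 118.7/15.44 = 7.689 mg/L.
Mixed L₀ = (13.2×3.11 + 2.24×192)/(15.44) = 471.1/15.44 = 30.51 mg/L.
Initial deficit D₀ = C_s − DO₀ = 9.79 − 7.689 = 2.101 mg/L.
D(0.663) = [0.130×30.51/(1.55−0.130)](e^(−0.130×0.663) − e^(−1.55×0.663)) + 2.101 e^(−1.55×0.663)
= 2.794 × (0.9174 − 0.3578) + 2.101 × 0.3578 = 2.315 mg/L.
DO = 9.79 − 2.315 = 7.475 mg/L.

DO ≈ 7.47 mg/L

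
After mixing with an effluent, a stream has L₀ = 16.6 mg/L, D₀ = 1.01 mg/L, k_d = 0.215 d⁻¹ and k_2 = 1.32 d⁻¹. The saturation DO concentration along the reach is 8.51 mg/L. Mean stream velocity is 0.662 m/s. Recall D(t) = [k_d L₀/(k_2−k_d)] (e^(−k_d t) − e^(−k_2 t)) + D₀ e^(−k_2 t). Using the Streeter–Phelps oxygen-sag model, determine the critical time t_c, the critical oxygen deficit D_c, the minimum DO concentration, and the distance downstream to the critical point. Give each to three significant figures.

At the critical point dD/dt = 0, so k_d L₀ e^(−k_d t) = k_2 D. Substituting D(t) from the Streeter–Phelps equation and solving for t gives
t_c = ln[(k_2/k_d)(1 − D₀(k_2−k_d)/(k_d L₀))] / (k_2−k_d).
Here k_2−k_d = 1.105 d⁻¹ and 1 − D₀(k_2−k_d)/(k_d L₀) = 1 − 1.01×1.105/(0.215×16.6) = 0.6873, so
t_c = ln(6.140 × 0.6873) / 1.105 = 1.440 / 1.105 = 1.303 d.
L(t_c) = L₀ e^(−k_d t_c) = 16.6 × 0.7557 = 12.54 mg/L, and at the critical point k_2 D_c = k_d L, so D_c = (0.215/1.32) × 12.54 = 2.043 mg/L.
Minimum DO = C_s − D_c = 8.51 − 2.043 = 6.467 mg/L.
x_c = v t_c = 0.662 m/s × 1.303 d × 86400 s/d = 74520 m ≈ 74.5 km.

t_c ≈ 1.30 d; D_c ≈ 2.04 mg/L; min DO ≈ 6.47 mg/L; x_c ≈ 74.5 km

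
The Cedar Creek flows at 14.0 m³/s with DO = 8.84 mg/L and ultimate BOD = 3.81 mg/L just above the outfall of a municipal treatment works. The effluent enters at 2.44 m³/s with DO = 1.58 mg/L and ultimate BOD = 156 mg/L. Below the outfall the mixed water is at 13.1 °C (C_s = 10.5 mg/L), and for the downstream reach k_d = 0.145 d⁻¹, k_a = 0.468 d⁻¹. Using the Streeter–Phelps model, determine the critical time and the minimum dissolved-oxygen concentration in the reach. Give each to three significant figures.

Mixed DO = (14.0×8.84 + 2.44×1.58)/(14.0+2.44) = 127.6/16.44 = 7.762 mg/L.
Mixed L₀ = (14.0×3.81 + 2.44×156)/(16.44) = 434.0/16.44 = 26.40 mg/L.
Initial deficit D₀ = C_s − DO₀ = 10.5 − 7.762 = 2.738 mg/L.
t_c = (1/0.3230) ln[(0.468/0.145)(1 − 2.738×0.3230/(0.145×26.40))] = 3.096 × ln(2.482) = 2.814 d.
D_c = (0.145/0.468) × 26.40 × e^(−0.145×2.814) = 0.3098 × 26.40 × 0.6649 = 5.438 mg/L.
Minimum DO = 10.5 − 5.438 = 5.062 mg/L.

t_c ≈ 2.81 d; minimum DO ≈ 5.06 mg/L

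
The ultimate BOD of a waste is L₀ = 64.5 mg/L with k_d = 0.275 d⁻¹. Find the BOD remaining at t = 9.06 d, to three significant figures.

L ≈ 5.34 mg/L

L_t = L₀ e^(−k_d t) = 64.5 × e^(−0.275×9.06) = 64.5 × 0.08279 = 5.340 mg/L.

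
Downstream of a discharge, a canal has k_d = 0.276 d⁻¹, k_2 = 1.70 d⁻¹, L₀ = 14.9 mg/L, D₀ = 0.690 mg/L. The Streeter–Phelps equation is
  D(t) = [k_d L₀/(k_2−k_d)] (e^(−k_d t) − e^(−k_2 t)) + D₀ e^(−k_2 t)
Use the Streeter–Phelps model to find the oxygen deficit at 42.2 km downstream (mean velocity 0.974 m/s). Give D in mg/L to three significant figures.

Travel time t = x/v = 42.2 km / (0.974 m/s) = 42200 m / 0.974 m/s = 43330 s = 0.5015 d.
k_d L₀/(k_2−k_d) = 0.276×14.9/(1.70−0.276) = 4.112/1.424 = 2.888 mg/L.
e^(−k_d t) = e^(−0.276×0.5015) = 0.8707; e^(−k_2 t) = e^(−1.70×0.5015) = 0.4264.
D = 2.888 × (0.8707 − 0.4264) + 0.690 × 0.4264 = 1.283 + 0.2942 = 1.578 mg/L.

D ≈ 1.58 mg/L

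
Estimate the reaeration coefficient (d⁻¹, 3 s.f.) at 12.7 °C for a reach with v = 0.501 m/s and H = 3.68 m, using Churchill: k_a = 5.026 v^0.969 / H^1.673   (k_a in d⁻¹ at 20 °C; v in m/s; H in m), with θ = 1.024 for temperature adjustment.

k_a ≈ 0.245 d⁻¹

k_a(20) = 5.026 × 0.501^0.969 / 3.68^1.673 = 5.026 × 0.5119 / 8.844 = 0.2909 d⁻¹.
k_a(12.7) = 0.2909 × 1.024^(12.7−20) = 0.2909 × 0.8410 = 0.2446 d⁻¹.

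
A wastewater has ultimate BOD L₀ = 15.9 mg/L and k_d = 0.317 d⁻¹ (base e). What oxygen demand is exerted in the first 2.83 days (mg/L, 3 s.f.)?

y_t = L₀(1 − e^(−k_d t)) = 15.9 × (1 − e^(−0.317×2.83))
= 15.9 × (1 − 0.4077) = 15.9 × 0.5923 = 9.417 mg/L.

y ≈ 9.42 mg/L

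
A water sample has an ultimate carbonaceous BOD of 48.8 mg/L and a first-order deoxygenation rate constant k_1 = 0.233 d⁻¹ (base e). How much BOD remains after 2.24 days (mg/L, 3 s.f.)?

L_t = L₀ e^(−k_1 t) = 48.8 × e^(−0.233×2.24) = 48.8 × 0.5934 = 28.96 mg/L.

L ≈ 29.0 mg/L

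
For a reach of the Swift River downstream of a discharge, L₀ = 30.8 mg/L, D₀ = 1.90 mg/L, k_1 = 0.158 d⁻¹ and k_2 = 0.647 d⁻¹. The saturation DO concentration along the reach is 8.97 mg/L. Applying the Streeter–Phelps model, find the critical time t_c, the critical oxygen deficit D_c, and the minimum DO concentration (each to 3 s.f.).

t_c ≈ 2.45 d; D_c ≈ 5.11 mg/L; min DO ≈ 3.86 mg/L

With k_2/k_1 = 4.095 and 1 − D₀(k_2−k_1)/(k_1 L₀) = 0.8091,
t_c = ln(4.095 × 0.8091) / (0.647 − 0.158) = ln(3.313) / 0.4890 = 1.198/0.4890 = 2.450 d.
D_c = (k_1/k_2) L₀ e^(−k_1 t_c) = (0.158/0.647) × 30.8 × e^(−0.158×2.450) = 0.2442 × 30.8 × 0.6791 = 5.108 mg/L.
Minimum DO = C_s − D_c = 8.97 − 5.108 = 3.862 mg/L.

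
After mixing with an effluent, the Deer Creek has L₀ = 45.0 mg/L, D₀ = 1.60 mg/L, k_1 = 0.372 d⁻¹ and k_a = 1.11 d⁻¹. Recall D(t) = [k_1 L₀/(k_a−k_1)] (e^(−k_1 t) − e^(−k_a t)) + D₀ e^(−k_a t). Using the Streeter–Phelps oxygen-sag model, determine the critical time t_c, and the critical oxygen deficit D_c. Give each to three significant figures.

t_c = [1/(k_a−k_1)] ln[(k_a/k_1)(1 − D₀(k_a−k_1)/(k_1 L₀))]
= [1/(1.11−0.372)] ln[(1.11/0.372)(1 − 1.60×0.7380/(0.372×45.0))]
= (1/0.7380) ln[2.984 × 0.9295] = 1.355 × ln(2.773) = 1.355 × 1.020 = 1.382 d.
L(t_c) = L₀ e^(−k_1 t_c) = 45.0 × 0.5980 = 26.91 mg/L, and at the critical point k_a D_c = k_1 L, so D_c = (0.372/1.11) × 26.91 = 9.018 mg/L.

t_c ≈ 1.38 d; D_c ≈ 9.02 mg/L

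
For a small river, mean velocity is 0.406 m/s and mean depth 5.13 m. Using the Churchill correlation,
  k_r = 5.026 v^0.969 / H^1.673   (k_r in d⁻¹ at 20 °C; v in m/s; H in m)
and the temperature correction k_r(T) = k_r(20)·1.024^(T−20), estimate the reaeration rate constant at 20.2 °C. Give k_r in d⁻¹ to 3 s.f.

k_r ≈ 0.137 d⁻¹

k_r(20) = 5.026 × 0.406^0.969 / 5.13^1.673 = 5.026 × 0.4175 / 15.42 = 0.1361 d⁻¹.
k_r(20.2) = 0.1361 × 1.024^(20.2−20) = 0.1361 × 1.005 = 0.1367 d⁻¹.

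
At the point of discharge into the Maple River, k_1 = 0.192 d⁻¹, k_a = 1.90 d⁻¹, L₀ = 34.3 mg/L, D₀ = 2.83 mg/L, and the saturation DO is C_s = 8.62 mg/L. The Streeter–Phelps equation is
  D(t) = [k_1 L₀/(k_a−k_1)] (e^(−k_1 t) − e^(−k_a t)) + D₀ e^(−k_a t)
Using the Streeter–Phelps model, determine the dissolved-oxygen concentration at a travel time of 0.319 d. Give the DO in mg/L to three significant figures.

DO ≈ 5.55 mg/L

k_1 L₀/(k_a−k_1) = 0.192×34.3/(1.90−0.192) = 6.586/1.708 = 3.856 mg/L.
e^(−k_1 t) = e^(−0.192×0.3190) = 0.9406; e^(−k_a t) = e^(−1.90×0.3190) = 0.5455.
D = 3.856 × (0.9406 − 0.5455) + 2.83 × 0.5455 = 1.523 + 1.544 = 3.067 mg/L.
DO = C_s − D = 8.62 − 3.067 = 5.553 mg/L.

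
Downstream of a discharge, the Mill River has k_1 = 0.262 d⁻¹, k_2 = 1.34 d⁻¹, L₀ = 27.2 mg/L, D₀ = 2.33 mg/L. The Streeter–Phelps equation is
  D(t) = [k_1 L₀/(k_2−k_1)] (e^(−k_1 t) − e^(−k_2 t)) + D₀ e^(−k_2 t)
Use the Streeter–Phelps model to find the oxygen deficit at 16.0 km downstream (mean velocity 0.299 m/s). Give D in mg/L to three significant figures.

D ≈ 3.75 mg/L

Travel time t = x/v = 16.0 km / (0.299 m/s) = 16000 m / 0.299 m/s = 53510 s = 0.6193 d.
k_1 L₀/(k_2−k_1) = 0.262×27.2/(1.34−0.262) = 7.126/1.078 = 6.611 mg/L.
e^(−k_1 t) = e^(−0.262×0.6193) = 0.8502; e^(−k_2 t) = e^(−1.34×0.6193) = 0.4361.
D = 6.611 × (0.8502 − 0.4361) + 2.33 × 0.4361 = 2.738 + 1.016 = 3.754 mg/L.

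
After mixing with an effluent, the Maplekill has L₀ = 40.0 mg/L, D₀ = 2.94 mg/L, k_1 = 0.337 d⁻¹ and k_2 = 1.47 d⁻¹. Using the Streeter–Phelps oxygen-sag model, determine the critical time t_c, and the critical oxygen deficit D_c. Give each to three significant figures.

At the critical point dD/dt = 0, so k_1 L₀ e^(−k_1 t) = k_2 D. Substituting D(t) from the Streeter–Phelps equation and solving for t gives
t_c = ln[(k_2/k_1)(1 − D₀(k_2−k_1)/(k_1 L₀))] / (k_2−k_1).
Here k_2−k_1 = 1.133 d⁻¹ and 1 − D₀(k_2−k_1)/(k_1 L₀) = 1 − 2.94×1.133/(0.337×40.0) = 0.7529, so
t_c = ln(4.362 × 0.7529) / 1.133 = 1.189 / 1.133 = 1.050 d.
L(t_c) = L₀ e^(−k_1 t_c) = 40.0 × 0.7021 = 28.08 mg/L, and at the critical point k_2 D_c = k_1 L, so D_c = (0.337/1.47) × 28.08 = 6.438 mg/L.

t_c ≈ 1.05 d; D_c ≈ 6.44 mg/L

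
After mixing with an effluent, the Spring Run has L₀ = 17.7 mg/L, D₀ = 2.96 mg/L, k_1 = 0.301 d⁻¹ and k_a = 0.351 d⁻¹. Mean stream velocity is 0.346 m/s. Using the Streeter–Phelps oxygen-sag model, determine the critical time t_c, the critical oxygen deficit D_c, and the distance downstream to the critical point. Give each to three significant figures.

t_c ≈ 2.51 d; D_c ≈ 7.13 mg/L; x_c ≈ 75.0 km

At the critical point dD/dt = 0, so k_1 L₀ e^(−k_1 t) = k_a D. Substituting D(t) from the Streeter–Phelps equation and solving for t gives
t_c = ln[(k_a/k_1)(1 − D₀(k_a−k_1)/(k_1 L₀))] / (k_a−k_1).
Here k_a−k_1 = 0.05000 d⁻¹ and 1 − D₀(k_a−k_1)/(k_1 L₀) = 1 − 2.96×0.05000/(0.301×17.7) = 0.9722, so
t_c = ln(1.166 × 0.9722) / 0.05000 = 0.1255 / 0.05000 = 2.510 d.
D_c = (k_1/k_a) L₀ e^(−k_1 t_c) = (0.301/0.351) × 17.7 × e^(−0.301×2.510) = 0.8575 × 17.7 × 0.4698 = 7.130 mg/L.
x_c = v t_c = 0.346 m/s × 2.510 d × 86400 s/d = 75040 m ≈ 75.0 km.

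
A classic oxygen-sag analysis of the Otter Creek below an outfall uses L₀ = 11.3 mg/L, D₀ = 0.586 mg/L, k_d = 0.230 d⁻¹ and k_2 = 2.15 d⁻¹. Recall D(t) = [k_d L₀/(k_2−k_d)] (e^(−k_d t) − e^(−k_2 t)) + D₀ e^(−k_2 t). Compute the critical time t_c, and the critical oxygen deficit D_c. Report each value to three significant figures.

t_c ≈ 0.869 d; D_c ≈ 0.990 mg/L

t_c = [1/(k_2−k_d)] ln[(k_2/k_d)(1 − D₀(k_2−k_d)/(k_d L₀))]
= [1/(2.15−0.230)] ln[(2.15/0.230)(1 − 0.586×1.920/(0.230×11.3))]
= (1/1.920) ln[9.348 × 0.5671] = 0.5208 × ln(5.301) = 0.5208 × 1.668 = 0.8687 d.
L(t_c) = L₀ e^(−k_d t_c) = 11.3 × 0.8189 = 9.253 mg/L, and at the critical point k_2 D_c = k_d L, so D_c = (0.230/2.15) × 9.253 = 0.9899 mg/L.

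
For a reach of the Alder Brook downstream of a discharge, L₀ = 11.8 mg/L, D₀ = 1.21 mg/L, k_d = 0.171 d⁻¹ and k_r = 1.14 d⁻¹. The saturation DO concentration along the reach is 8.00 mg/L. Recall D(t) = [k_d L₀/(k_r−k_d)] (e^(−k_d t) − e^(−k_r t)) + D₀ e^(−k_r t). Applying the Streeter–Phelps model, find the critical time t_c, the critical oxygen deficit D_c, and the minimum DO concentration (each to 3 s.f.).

t_c = [1/(k_r−k_d)] ln[(k_r/k_d)(1 − D₀(k_r−k_d)/(k_d L₀))]
= [1/(1.14−0.171)] ln[(1.14/0.171)(1 − 1.21×0.9690/(0.171×11.8))]
= (1/0.9690) ln[6.667 × 0.4189] = 1.032 × ln(2.793) = 1.032 × 1.027 = 1.060 d.
L(t_c) = L₀ e^(−k_d t_c) = 11.8 × 0.8342 = 9.844 mg/L, and at the critical point k_r D_c = k_d L, so D_c = (0.171/1.14) × 9.844 = 1.477 mg/L.
Minimum DO = C_s − D_c = 8.00 − 1.477 = 6.523 mg/L.

t_c ≈ 1.06 d; D_c ≈ 1.48 mg/L; min DO ≈ 6.52 mg/L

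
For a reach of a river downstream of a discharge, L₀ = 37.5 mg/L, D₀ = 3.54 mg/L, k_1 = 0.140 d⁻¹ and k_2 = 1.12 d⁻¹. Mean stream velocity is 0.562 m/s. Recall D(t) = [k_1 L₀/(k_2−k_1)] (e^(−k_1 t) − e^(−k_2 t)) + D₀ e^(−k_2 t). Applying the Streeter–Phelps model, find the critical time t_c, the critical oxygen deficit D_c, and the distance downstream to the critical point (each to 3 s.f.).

t_c = [1/(k_2−k_1)] ln[(k_2/k_1)(1 − D₀(k_2−k_1)/(k_1 L₀))]
= [1/(1.12−0.140)] ln[(1.12/0.140)(1 − 3.54×0.9800/(0.140×37.5))]
= (1/0.9800) ln[8.000 × 0.3392] = 1.020 × ln(2.714) = 1.020 × 0.9983 = 1.019 d.
D_c = (k_1/k_2) L₀ e^(−k_1 t_c) = (0.140/1.12) × 37.5 × e^(−0.140×1.019) = 0.1250 × 37.5 × 0.8671 = 4.064 mg/L.
x_c = v t_c = 0.562 m/s × 1.019 d × 86400 s/d = 49460 m ≈ 49.5 km.

t_c ≈ 1.02 d; D_c ≈ 4.06 mg/L; x_c ≈ 49.5 km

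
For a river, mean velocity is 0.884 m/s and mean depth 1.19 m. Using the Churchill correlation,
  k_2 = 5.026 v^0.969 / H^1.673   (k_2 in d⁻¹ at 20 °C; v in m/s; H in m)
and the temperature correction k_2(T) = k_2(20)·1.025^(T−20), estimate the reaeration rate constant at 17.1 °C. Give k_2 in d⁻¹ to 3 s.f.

k_2 ≈ 3.10 d⁻¹

k_2(20) = 5.026 × 0.884^0.969 / 1.19^1.673 = 5.026 × 0.8874 / 1.338 = 3.334 d⁻¹.
k_2(17.1) = 3.334 × 1.025^(17.1−20) = 3.334 × 0.9309 = 3.103 d⁻¹.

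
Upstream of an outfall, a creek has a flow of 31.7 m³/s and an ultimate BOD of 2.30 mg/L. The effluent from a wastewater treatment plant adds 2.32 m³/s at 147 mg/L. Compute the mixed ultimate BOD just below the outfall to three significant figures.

Flow-weighted mixing: C = (Q_r C_r + Q_w C_w)/(Q_r + Q_w)
= (31.7×2.30 + 2.32×147)/(31.7 + 2.32) = 413.9/34.02 = 12.17 mg/L.

12.2 mg/L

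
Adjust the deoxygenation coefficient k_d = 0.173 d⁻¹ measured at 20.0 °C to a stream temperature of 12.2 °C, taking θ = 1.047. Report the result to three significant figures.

k_d ≈ 0.121 d⁻¹

k_d(T₂) = k_d(T₁) · θ^(T₂−T₁) = 0.173 × 1.047^(12.2−20.0)
= 0.173 × 1.047^-7.80 = 0.173 × 0.6989 = 0.1209 d⁻¹.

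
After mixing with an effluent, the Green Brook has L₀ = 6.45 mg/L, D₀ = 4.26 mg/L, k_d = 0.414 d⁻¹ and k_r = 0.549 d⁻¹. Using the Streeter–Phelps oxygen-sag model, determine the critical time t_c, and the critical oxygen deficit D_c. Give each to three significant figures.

t_c ≈ 0.294 d; D_c ≈ 4.31 mg/L

At the critical point dD/dt = 0, so k_d L₀ e^(−k_d t) = k_r D. Substituting D(t) from the Streeter–Phelps equation and solving for t gives
t_c = ln[(k_r/k_d)(1 − D₀(k_r−k_d)/(k_d L₀))] / (k_r−k_d).
Here k_r−k_d = 0.1350 d⁻¹ and 1 − D₀(k_r−k_d)/(k_d L₀) = 1 − 4.26×0.1350/(0.414×6.45) = 0.7846, so
t_c = ln(1.326 × 0.7846) / 0.1350 = 0.03969 / 0.1350 = 0.2940 d.
D_c = (k_d/k_r) L₀ e^(−k_d t_c) = (0.414/0.549) × 6.45 × e^(−0.414×0.2940) = 0.7541 × 6.45 × 0.8854 = 4.307 mg/L.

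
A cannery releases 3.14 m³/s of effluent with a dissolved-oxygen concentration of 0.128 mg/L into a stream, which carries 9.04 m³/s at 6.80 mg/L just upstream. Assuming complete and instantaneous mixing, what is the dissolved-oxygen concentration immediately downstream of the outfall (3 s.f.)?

5.08 mg/L

Flow-weighted mixing: C = (Q_r C_r + Q_w C_w)/(Q_r + Q_w)
= (9.04×6.80 + 3.14×0.128)/(9.04 + 3.14) = 61.87/12.18 = 5.080 mg/L.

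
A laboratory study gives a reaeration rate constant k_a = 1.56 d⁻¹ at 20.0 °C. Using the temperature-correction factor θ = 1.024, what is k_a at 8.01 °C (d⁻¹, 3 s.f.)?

k_a ≈ 1.17 d⁻¹

k_a(T₂) = k_a(T₁) · θ^(T₂−T₁) = 1.56 × 1.024^(8.01−20.0)
= 1.56 × 1.024^-12.0 = 1.56 × 0.7525 = 1.174 d⁻¹.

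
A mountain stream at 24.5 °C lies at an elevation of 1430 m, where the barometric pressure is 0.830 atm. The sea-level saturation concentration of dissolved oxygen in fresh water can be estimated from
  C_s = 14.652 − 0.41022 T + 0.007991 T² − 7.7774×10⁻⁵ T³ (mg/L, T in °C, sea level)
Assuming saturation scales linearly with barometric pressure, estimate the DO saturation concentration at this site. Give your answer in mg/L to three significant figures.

C_s ≈ 6.85 mg/L

At sea level: C_s = 14.652 − 0.41022×24.5 + 0.007991×24.5² − 7.7774×10⁻⁵×24.5³ = 8.254 mg/L.
Pressure correction: C_s' = 8.254 × 0.830 = 6.851 mg/L.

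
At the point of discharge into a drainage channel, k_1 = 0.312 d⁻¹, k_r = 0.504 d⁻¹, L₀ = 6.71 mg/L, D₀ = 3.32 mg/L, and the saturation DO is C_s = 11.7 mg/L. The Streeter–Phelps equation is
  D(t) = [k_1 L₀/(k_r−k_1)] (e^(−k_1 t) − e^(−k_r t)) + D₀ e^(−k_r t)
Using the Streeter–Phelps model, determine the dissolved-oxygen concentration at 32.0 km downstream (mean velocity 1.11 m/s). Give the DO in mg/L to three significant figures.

Travel time t = x/v = 32.0 km / (1.11 m/s) = 32000 m / 1.11 m/s = 28830 s = 0.3337 d.
k_1 L₀/(k_r−k_1) = 0.312×6.71/(0.504−0.312) = 2.094/0.1920 = 10.90 mg/L.
e^(−k_1 t) = e^(−0.312×0.3337) = 0.9011; e^(−k_r t) = e^(−0.504×0.3337) = 0.8452.
D = 10.90 × (0.9011 − 0.8452) + 3.32 × 0.8452 = 0.6097 + 2.806 = 3.416 mg/L.
DO = C_s − D = 11.7 − 3.416 = 8.284 mg/L.

DO ≈ 8.28 mg/L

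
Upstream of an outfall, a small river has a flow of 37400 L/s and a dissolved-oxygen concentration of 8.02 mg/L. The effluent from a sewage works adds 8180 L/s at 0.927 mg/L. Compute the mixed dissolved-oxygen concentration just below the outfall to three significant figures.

Flow-weighted mixing: C = (Q_r C_r + Q_w C_w)/(Q_r + Q_w)
= (37400×8.02 + 8180×0.927)/(37400 + 8180) = 307500/45580 = 6.747 mg/L.

6.75 mg/L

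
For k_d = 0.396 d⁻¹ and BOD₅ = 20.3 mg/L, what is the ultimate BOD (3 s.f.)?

L₀ ≈ 23.6 mg/L

BOD₅ = L₀(1 − e^(−5k_d)) ⇒ L₀ = BOD₅ / (1 − e^(−5×0.396))
= 20.3 / (1 − 0.1381) = 20.3 / 0.8619 = 23.55 mg/L.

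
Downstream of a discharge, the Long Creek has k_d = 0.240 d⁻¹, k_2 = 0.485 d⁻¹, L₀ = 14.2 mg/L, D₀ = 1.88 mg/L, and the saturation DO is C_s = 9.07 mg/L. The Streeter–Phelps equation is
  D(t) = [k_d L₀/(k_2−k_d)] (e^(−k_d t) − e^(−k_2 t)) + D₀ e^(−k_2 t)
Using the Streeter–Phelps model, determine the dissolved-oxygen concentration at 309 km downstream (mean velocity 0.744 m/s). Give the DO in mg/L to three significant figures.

DO ≈ 5.85 mg/L

Travel time t = x/v = 309 km / (0.744 m/s) = 309000 m / 0.744 m/s = 415300 s = 4.807 d.
k_d L₀/(k_2−k_d) = 0.240×14.2/(0.485−0.240) = 3.408/0.2450 = 13.91 mg/L.
e^(−k_d t) = e^(−0.240×4.807) = 0.3155; e^(−k_2 t) = e^(−0.485×4.807) = 0.09716.
D = 13.91 × (0.3155 − 0.09716) + 1.88 × 0.09716 = 3.037 + 0.1827 = 3.219 mg/L.
DO = C_s − D = 9.07 − 3.219 = 5.851 mg/L.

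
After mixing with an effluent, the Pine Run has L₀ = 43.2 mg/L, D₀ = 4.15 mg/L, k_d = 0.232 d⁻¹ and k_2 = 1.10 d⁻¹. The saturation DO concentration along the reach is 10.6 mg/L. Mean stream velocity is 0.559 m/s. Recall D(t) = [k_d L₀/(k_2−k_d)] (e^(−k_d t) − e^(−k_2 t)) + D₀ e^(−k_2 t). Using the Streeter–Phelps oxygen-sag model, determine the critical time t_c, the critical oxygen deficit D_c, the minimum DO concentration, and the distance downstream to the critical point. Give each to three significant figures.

t_c ≈ 1.28 d; D_c ≈ 6.77 mg/L; min DO ≈ 3.83 mg/L; x_c ≈ 61.8 km

With k_2/k_d = 4.741 and 1 − D₀(k_2−k_d)/(k_d L₀) = 0.6406,
t_c = ln(4.741 × 0.6406) / (1.10 − 0.232) = ln(3.037) / 0.8680 = 1.111/0.8680 = 1.280 d.
D_c = (k_d/k_2) L₀ e^(−k_d t_c) = (0.232/1.10) × 43.2 × e^(−0.232×1.280) = 0.2109 × 43.2 × 0.7431 = 6.771 mg/L.
Minimum DO = C_s − D_c = 10.6 − 6.771 = 3.829 mg/L.
x_c = v t_c = 0.559 m/s × 1.280 d × 86400 s/d = 61820 m ≈ 61.8 km.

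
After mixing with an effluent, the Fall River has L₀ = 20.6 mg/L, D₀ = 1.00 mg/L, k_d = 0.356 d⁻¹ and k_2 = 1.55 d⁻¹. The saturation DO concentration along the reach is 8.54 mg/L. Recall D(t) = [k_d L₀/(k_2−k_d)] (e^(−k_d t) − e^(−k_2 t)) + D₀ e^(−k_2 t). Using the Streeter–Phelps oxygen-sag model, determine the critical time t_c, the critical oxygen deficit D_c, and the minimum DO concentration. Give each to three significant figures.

At the critical point dD/dt = 0, so k_d L₀ e^(−k_d t) = k_2 D. Substituting D(t) from the Streeter–Phelps equation and solving for t gives
t_c = ln[(k_2/k_d)(1 − D₀(k_2−k_d)/(k_d L₀))] / (k_2−k_d).
Here k_2−k_d = 1.194 d⁻¹ and 1 − D₀(k_2−k_d)/(k_d L₀) = 1 − 1.00×1.194/(0.356×20.6) = 0.8372, so
t_c = ln(4.354 × 0.8372) / 1.194 = 1.293 / 1.194 = 1.083 d.
L(t_c) = L₀ e^(−k_d t_c) = 20.6 × 0.6800 = 14.01 mg/L, and at the critical point k_2 D_c = k_d L, so D_c = (0.356/1.55) × 14.01 = 3.217 mg/L.
Minimum DO = C_s − D_c = 8.54 − 3.217 = 5.323 mg/L.

t_c ≈ 1.08 d; D_c ≈ 3.22 mg/L; min DO ≈ 5.32 mg/L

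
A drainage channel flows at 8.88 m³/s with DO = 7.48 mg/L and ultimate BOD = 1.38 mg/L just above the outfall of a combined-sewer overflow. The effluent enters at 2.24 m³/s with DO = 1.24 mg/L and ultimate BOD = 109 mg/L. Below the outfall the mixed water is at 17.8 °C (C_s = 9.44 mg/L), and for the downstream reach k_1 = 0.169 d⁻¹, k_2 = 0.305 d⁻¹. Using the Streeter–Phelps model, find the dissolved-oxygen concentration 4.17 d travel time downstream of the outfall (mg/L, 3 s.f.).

DO ≈ 2.41 mg/L

Mixed DO = (8.88×7.48 + 2.24×1.24)/(8.88+2.24) = 69.20/11.12 = 6.223 mg/L.
Mixed L₀ = (8.88×1.38 + 2.24×109)/(11.12) = 256.4/11.12 = 23.06 mg/L.
Initial deficit D₀ = C_s − DO₀ = 9.44 − 6.223 = 3.217 mg/L.
D(4.17) = [0.169×23.06/(0.305−0.169)](e^(−0.169×4.17) − e^(−0.305×4.17)) + 3.217 e^(−0.305×4.17)
= 28.65 × (0.4942 − 0.2803) + 3.217 × 0.2803 = 7.032 mg/L.
DO = 9.44 − 7.032 = 2.408 mg/L.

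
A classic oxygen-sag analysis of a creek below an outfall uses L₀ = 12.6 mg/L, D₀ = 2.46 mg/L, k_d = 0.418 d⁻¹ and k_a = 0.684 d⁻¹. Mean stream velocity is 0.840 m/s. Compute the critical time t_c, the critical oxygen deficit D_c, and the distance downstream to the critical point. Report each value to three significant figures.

t_c = [1/(k_a−k_d)] ln[(k_a/k_d)(1 − D₀(k_a−k_d)/(k_d L₀))]
= [1/(0.684−0.418)] ln[(0.684/0.418)(1 − 2.46×0.2660/(0.418×12.6))]
= (1/0.2660) ln[1.636 × 0.8758] = 3.759 × ln(1.433) = 3.759 × 0.3598 = 1.353 d.
L(t_c) = L₀ e^(−k_d t_c) = 12.6 × 0.5681 = 7.158 mg/L, and at the critical point k_a D_c = k_d L, so D_c = (0.418/0.684) × 7.158 = 4.375 mg/L.
x_c = v t_c = 0.840 m/s × 1.353 d × 86400 s/d = 98170 m ≈ 98.2 km.

t_c ≈ 1.35 d; D_c ≈ 4.37 mg/L; x_c ≈ 98.2 km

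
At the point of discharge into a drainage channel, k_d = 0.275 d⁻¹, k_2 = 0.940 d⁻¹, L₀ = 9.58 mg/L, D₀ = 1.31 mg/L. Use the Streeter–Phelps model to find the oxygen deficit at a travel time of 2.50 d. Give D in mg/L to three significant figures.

k_d L₀/(k_2−k_d) = 0.275×9.58/(0.940−0.275) = 2.635/0.6650 = 3.962 mg/L.
e^(−k_d t) = e^(−0.275×2.500) = 0.5028; e^(−k_2 t) = e^(−0.940×2.500) = 0.09537.
D = 3.962 × (0.5028 − 0.09537) + 1.31 × 0.09537 = 1.614 + 0.1249 = 1.739 mg/L.

D ≈ 1.74 mg/L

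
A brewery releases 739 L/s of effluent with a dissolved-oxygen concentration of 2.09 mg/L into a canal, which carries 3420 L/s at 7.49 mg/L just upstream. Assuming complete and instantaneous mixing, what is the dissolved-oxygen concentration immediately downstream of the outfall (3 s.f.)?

6.53 mg/L

Flow-weighted mixing: C = (Q_r C_r + Q_w C_w)/(Q_r + Q_w)
= (3420×7.49 + 739×2.09)/(3420 + 739) = 27160/4159 = 6.530 mg/L.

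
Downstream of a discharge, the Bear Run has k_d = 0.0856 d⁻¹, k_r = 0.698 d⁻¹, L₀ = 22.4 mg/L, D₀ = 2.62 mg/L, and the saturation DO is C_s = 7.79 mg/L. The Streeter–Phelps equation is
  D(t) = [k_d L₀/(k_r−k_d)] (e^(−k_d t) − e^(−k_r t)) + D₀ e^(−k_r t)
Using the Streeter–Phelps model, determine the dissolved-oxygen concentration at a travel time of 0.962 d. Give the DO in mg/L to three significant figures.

DO ≈ 5.17 mg/L

k_d L₀/(k_r−k_d) = 0.0856×22.4/(0.698−0.0856) = 1.917/0.6124 = 3.131 mg/L.
e^(−k_d t) = e^(−0.0856×0.9620) = 0.9210; e^(−k_r t) = e^(−0.698×0.9620) = 0.5110.
D = 3.131 × (0.9210 − 0.5110) + 2.62 × 0.5110 = 1.284 + 1.339 = 2.622 mg/L.
DO = C_s − D = 7.79 − 2.622 = 5.168 mg/L.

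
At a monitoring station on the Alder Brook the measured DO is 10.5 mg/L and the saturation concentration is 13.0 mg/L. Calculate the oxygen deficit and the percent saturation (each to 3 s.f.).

D = C_s − C = 13.0 − 10.5 = 2.50 mg/L.
% saturation = 10.5/13.0 × 100 = 80.8 %.

D ≈ 2.50 mg/L; 80.8 % saturation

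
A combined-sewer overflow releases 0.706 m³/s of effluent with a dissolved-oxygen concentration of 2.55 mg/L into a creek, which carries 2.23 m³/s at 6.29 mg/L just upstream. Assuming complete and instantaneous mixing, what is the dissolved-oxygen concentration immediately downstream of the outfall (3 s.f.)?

Flow-weighted mixing: C = (Q_r C_r + Q_w C_w)/(Q_r + Q_w)
= (2.23×6.29 + 0.706×2.55)/(2.23 + 0.706) = 15.83/2.936 = 5.391 mg/L.

5.39 mg/L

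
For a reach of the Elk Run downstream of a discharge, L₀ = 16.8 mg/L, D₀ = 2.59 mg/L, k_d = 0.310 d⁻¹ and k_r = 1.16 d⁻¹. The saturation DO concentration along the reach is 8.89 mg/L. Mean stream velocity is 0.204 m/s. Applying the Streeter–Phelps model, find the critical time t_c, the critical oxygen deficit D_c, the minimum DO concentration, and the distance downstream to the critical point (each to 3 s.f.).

t_c = [1/(k_r−k_d)] ln[(k_r/k_d)(1 − D₀(k_r−k_d)/(k_d L₀))]
= [1/(1.16−0.310)] ln[(1.16/0.310)(1 − 2.59×0.8500/(0.310×16.8))]
= (1/0.8500) ln[3.742 × 0.5773] = 1.176 × ln(2.160) = 1.176 × 0.7702 = 0.9061 d.
D_c = (k_d/k_r) L₀ e^(−k_d t_c) = (0.310/1.16) × 16.8 × e^(−0.310×0.9061) = 0.2672 × 16.8 × 0.7551 = 3.390 mg/L.
Minimum DO = C_s − D_c = 8.89 − 3.390 = 5.500 mg/L.
x_c = v t_c = 0.204 m/s × 0.9061 d × 86400 s/d = 15970 m ≈ 16.0 km.

t_c ≈ 0.906 d; D_c ≈ 3.39 mg/L; min DO ≈ 5.50 mg/L; x_c ≈ 16.0 km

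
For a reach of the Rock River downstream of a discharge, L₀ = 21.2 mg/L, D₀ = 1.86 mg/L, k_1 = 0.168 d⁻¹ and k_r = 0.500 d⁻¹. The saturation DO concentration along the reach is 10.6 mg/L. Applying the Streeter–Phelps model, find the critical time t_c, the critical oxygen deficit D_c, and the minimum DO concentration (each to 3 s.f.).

At the critical point dD/dt = 0, so k_1 L₀ e^(−k_1 t) = k_r D. Substituting D(t) from the Streeter–Phelps equation and solving for t gives
t_c = ln[(k_r/k_1)(1 − D₀(k_r−k_1)/(k_1 L₀))] / (k_r−k_1).
Here k_r−k_1 = 0.3320 d⁻¹ and 1 − D₀(k_r−k_1)/(k_1 L₀) = 1 − 1.86×0.3320/(0.168×21.2) = 0.8266, so
t_c = ln(2.976 × 0.8266) / 0.3320 = 0.9002 / 0.3320 = 2.712 d.
L(t_c) = L₀ e^(−k_1 t_c) = 21.2 × 0.6341 = 13.44 mg/L, and at the critical point k_r D_c = k_1 L, so D_c = (0.168/0.500) × 13.44 = 4.517 mg/L.
Minimum DO = C_s − D_c = 10.6 − 4.517 = 6.083 mg/L.

t_c ≈ 2.71 d; D_c ≈ 4.52 mg/L; min DO ≈ 6.08 mg/L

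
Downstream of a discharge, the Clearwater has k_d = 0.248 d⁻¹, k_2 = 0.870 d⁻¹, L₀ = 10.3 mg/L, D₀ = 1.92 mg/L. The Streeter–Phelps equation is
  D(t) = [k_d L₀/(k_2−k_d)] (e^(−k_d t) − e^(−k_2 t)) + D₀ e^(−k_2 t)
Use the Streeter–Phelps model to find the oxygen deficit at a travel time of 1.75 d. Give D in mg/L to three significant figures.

D ≈ 2.18 mg/L

k_d L₀/(k_2−k_d) = 0.248×10.3/(0.870−0.248) = 2.554/0.6220 = 4.107 mg/L.
e^(−k_d t) = e^(−0.248×1.750) = 0.6479; e^(−k_2 t) = e^(−0.870×1.750) = 0.2182.
D = 4.107 × (0.6479 − 0.2182) + 1.92 × 0.2182 = 1.765 + 0.4189 = 2.184 mg/L.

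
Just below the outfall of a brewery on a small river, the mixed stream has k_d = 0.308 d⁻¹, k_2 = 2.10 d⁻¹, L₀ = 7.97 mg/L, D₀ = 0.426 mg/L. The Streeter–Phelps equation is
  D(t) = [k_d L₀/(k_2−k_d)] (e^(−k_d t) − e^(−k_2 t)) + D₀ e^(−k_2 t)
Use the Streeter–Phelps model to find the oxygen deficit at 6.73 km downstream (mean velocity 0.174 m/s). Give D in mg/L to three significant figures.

Travel time t = x/v = 6.73 km / (0.174 m/s) = 6730 m / 0.174 m/s = 38680 s = 0.4477 d.
k_d L₀/(k_2−k_d) = 0.308×7.97/(2.10−0.308) = 2.455/1.792 = 1.370 mg/L.
e^(−k_d t) = e^(−0.308×0.4477) = 0.8712; e^(−k_2 t) = e^(−2.10×0.4477) = 0.3906.
D = 1.370 × (0.8712 − 0.3906) + 0.426 × 0.3906 = 0.6584 + 0.1664 = 0.8248 mg/L.

D ≈ 0.825 mg/L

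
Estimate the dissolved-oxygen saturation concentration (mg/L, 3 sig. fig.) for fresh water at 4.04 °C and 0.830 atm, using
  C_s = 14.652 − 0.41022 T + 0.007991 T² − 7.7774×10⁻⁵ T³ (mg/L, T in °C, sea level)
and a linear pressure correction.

C_s ≈ 10.9 mg/L

At sea level: C_s = 14.652 − 0.41022×4.04 + 0.007991×4.04² − 7.7774×10⁻⁵×4.04³ = 13.12 mg/L.
Pressure correction: C_s' = 13.12 × 0.830 = 10.89 mg/L.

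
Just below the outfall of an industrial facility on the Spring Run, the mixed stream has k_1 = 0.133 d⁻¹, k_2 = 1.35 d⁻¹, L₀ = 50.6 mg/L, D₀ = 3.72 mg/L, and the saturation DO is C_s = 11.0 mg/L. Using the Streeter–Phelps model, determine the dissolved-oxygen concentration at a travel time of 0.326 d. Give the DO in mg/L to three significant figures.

DO ≈ 6.87 mg/L

k_1 L₀/(k_2−k_1) = 0.133×50.6/(1.35−0.133) = 6.730/1.217 = 5.530 mg/L.
e^(−k_1 t) = e^(−0.133×0.3260) = 0.9576; e^(−k_2 t) = e^(−1.35×0.3260) = 0.6440.
D = 5.530 × (0.9576 − 0.6440) + 3.72 × 0.6440 = 1.734 + 2.396 = 4.130 mg/L.
DO = C_s − D = 11.0 − 4.130 = 6.870 mg/L.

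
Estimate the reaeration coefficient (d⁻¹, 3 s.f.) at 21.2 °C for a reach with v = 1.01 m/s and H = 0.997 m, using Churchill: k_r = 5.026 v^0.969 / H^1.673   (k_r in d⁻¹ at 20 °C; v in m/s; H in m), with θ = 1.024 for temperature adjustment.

k_r(20) = 5.026 × 1.01^0.969 / 0.997^1.673 = 5.026 × 1.010 / 0.9950 = 5.100 d⁻¹.
k_r(21.2) = 5.100 × 1.024^(21.2−20) = 5.100 × 1.029 = 5.248 d⁻¹.

k_r ≈ 5.25 d⁻¹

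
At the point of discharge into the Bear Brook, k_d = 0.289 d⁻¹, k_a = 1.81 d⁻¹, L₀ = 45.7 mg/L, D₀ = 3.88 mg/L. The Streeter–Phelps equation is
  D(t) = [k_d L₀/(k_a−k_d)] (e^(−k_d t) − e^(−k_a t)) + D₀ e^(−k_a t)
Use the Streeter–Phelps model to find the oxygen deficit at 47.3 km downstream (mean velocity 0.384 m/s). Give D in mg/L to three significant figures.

Travel time t = x/v = 47.3 km / (0.384 m/s) = 47300 m / 0.384 m/s = 123200 s = 1.426 d.
k_d L₀/(k_a−k_d) = 0.289×45.7/(1.81−0.289) = 13.21/1.521 = 8.683 mg/L.
e^(−k_d t) = e^(−0.289×1.426) = 0.6623; e^(−k_a t) = e^(−1.81×1.426) = 0.07574.
D = 8.683 × (0.6623 − 0.07574) + 3.88 × 0.07574 = 5.093 + 0.2939 = 5.387 mg/L.

D ≈ 5.39 mg/L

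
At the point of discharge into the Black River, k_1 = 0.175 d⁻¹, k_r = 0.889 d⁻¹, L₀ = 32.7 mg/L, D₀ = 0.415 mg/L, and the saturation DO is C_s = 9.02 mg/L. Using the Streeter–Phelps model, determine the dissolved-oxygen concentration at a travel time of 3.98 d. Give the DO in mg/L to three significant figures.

DO ≈ 5.25 mg/L

k_1 L₀/(k_r−k_1) = 0.175×32.7/(0.889−0.175) = 5.723/0.7140 = 8.015 mg/L.
e^(−k_1 t) = e^(−0.175×3.980) = 0.4983; e^(−k_r t) = e^(−0.889×3.980) = 0.02907.
D = 8.015 × (0.4983 − 0.02907) + 0.415 × 0.02907 = 3.761 + 0.01206 = 3.773 mg/L.
DO = C_s − D = 9.02 − 3.773 = 5.247 mg/L.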